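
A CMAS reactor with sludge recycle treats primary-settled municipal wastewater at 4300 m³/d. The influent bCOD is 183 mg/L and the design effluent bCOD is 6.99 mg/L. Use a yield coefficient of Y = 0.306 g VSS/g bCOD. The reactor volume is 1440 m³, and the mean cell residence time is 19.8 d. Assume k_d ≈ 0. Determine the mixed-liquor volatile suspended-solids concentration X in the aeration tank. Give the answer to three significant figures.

From V·X = Y·Q·(S₀ − S)·θ_c (decay neglected): X = 0.306 × 4300 × (183 − 6.99) × 19.8 / 1440 = 3184 mg/L.

X ≈ 3180 mg/L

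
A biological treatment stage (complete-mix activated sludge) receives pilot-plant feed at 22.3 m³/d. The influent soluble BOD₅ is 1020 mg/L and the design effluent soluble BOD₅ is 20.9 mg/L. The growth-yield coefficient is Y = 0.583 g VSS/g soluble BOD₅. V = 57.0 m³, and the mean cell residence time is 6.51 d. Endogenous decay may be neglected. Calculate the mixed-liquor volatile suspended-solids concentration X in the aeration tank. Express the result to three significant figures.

X = Y·Q·ΔS·θ_c / V = 0.583 × 22.3 × (1020 − 20.9) × 6.51 / 57.0 = 1484 mg/L.

X ≈ 1480 mg/L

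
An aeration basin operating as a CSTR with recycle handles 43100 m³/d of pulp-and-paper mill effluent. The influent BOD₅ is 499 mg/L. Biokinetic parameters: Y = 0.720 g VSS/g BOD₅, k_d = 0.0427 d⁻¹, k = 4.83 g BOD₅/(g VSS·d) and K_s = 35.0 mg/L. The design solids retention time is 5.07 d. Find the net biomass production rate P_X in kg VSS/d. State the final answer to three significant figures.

Effluent substrate depends only on kinetics and SRT: S = K_s(1 + k_d θ_c) / [θ_c(Yk − k_d) − 1] = 35.0 × (1 + 0.0427 × 5.07) / [5.07 × (0.720 × 4.83 − 0.0427) − 1] = 42.58 / 16.41 = 2.594 mg/L.
The observed yield is Y_obs = Y/(1 + k_d·θ_c) = 0.720 / (1 + 0.0427 × 5.07) = 0.720 / 1.216 = 0.5919 g VSS per g BOD₅ removed.
Q·(S₀ − S) = 43100 × (499 − 2.59) × 10⁻³ = 21395 kg/d removed.
P_X = Y_obs · Q(S₀ − S) = 0.5919 × 21395 = 12663 kg VSS/d.

P_X ≈ 12700 kg VSS/d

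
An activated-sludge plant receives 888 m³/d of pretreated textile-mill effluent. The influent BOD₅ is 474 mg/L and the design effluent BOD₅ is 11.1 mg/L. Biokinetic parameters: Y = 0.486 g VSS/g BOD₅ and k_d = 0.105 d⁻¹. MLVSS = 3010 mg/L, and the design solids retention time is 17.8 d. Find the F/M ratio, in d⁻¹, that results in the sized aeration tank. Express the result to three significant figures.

F/M ≈ 0.340 d⁻¹

Steady-state biomass mass balance: V·X·(1 + k_d·θ_c) = Y·Q·(S₀ − S)·θ_c, so V = 0.486 × 888 × (474 − 11.1) × 17.8 / [3010 × (1 + 0.105 × 17.8)] = 3.56×10^6 / 8636 = 411.8 m³.
F/M = applied load / biomass = Q·S₀/(V·X) = 888 × 474 / (411.8 × 3010) = 0.3396 d⁻¹.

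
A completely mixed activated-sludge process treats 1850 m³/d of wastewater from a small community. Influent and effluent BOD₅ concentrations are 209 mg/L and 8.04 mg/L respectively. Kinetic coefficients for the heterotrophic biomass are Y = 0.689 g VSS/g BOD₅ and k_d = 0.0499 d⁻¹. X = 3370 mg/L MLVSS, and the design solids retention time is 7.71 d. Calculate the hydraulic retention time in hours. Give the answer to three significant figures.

τ ≈ 5.49 h

Rearranging the biomass balance for a CMAS with decay, V = Y·Q·ΔS·θ_c / [X·(1+k_d θ_c)] = 0.689 × 1850 × (209 − 8.04) × 7.71 / [3370 × (1 + 0.0499 × 7.71)] = 1.97×10^6 / 4667 = 423.2 m³.
Hydraulic retention time τ = V/Q = 423.2 / 1850 = 0.2288 d = 5.490 h.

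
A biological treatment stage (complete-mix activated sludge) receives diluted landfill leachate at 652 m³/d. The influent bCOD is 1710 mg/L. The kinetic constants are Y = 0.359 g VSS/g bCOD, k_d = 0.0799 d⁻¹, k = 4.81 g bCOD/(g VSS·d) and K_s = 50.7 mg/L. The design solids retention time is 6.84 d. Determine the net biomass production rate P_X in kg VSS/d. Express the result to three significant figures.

Effluent substrate depends only on kinetics and SRT: S = K_s(1 + k_d θ_c) / [θ_c(Yk − k_d) − 1] = 50.7 × (1 + 0.0799 × 6.84) / [6.84 × (0.359 × 4.81 − 0.0799) − 1] = 78.41 / 10.26 = 7.639 mg/L.
Y_obs = Y / (1 + k_d θ_c) = 0.359 / (1 + 0.0799 × 6.84) = 0.359 / 1.547 = 0.2321.
ΔS = 1710 − 7.64 = 1702 mg/L, so the substrate removal rate is 652 × 1702/1000 = 1110 kg bCOD/d.
Net biomass production P_X = Y_obs × Q·(S₀ − S) = 0.2321 × 1110 = 257.7 kg VSS/d.

P_X ≈ 258 kg VSS/d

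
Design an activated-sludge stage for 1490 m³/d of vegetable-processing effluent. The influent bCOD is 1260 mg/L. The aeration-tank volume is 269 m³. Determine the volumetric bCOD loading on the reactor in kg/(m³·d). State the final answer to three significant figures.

L_v ≈ 6.98 kg bCOD/(m³·d)

Applied bCOD load per unit volume = Q·S₀/V = (1490 × 1260/1000)/269.0 = 6.979 kg bCOD·m⁻³·d⁻¹.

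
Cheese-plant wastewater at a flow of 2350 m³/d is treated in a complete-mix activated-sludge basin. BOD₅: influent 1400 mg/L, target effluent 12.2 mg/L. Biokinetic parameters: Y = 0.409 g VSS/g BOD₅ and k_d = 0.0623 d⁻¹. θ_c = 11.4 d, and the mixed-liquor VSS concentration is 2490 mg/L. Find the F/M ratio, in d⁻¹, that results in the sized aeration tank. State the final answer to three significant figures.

F/M ≈ 0.370 d⁻¹

Rearranging the biomass balance for a CMAS with decay, V = Y·Q·ΔS·θ_c / [X·(1+k_d θ_c)] = 0.409 × 2350 × (1400 − 12.2) × 11.4 / [2490 × (1 + 0.0623 × 11.4)] = 1.52×10^7 / 4258 = 3571 m³.
F/M = applied load / biomass = Q·S₀/(V·X) = 2350 × 1400 / (3571 × 2490) = 0.3700 d⁻¹.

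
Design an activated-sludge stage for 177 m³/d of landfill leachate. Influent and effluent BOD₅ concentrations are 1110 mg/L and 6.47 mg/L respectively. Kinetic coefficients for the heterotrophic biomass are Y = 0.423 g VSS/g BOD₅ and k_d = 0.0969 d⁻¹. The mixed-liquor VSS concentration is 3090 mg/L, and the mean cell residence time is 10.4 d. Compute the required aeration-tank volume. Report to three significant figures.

V ≈ 139 m³

Rearranging the biomass balance for a CMAS with decay, V = Y·Q·ΔS·θ_c / [X·(1+k_d θ_c)] = 0.423 × 177 × (1110 − 6.47) × 10.4 / [3090 × (1 + 0.0969 × 10.4)] = 8.59×10^5 / 6204 = 138.5 m³.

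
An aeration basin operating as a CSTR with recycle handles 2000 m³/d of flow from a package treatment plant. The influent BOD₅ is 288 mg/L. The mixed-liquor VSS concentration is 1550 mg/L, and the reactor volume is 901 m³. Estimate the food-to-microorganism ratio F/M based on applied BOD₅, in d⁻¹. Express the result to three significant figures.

Food-to-microorganism ratio F/M = Q S₀ / (V X) = 2000 × 288 / (901.0 × 1550) = 0.4124 d⁻¹.

F/M ≈ 0.412 d⁻¹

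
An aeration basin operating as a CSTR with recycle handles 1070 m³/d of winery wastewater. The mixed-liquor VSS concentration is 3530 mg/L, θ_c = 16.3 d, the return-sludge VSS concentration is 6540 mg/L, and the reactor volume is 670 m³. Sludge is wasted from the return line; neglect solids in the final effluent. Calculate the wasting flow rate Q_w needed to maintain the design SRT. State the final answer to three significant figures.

Q_w ≈ 22.2 m³/d

θ_c = V·X/(Q_w·X_r) when wasting from the recycle, so Q_w = V·X/(θ_c·X_r) = 670.0 × 3530 / (16.3 × 6540) = 22.19 m³/d.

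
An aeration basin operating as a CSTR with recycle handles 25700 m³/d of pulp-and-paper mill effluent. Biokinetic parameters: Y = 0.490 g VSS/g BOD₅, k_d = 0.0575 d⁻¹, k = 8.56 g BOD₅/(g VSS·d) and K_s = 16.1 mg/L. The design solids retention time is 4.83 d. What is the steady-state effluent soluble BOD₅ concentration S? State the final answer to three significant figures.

S ≈ 1.08 mg/L

For a completely mixed reactor with recycle the Lawrence–McCarty relation gives S = K_s·(1 + k_d·θ_c) / [θ_c·(Y·k − k_d) − 1] = 16.1 × (1 + 0.0575 × 4.83) / [4.83 × (0.490 × 8.56 − 0.0575) − 1] = 20.57 / 18.98 = 1.084 mg/L.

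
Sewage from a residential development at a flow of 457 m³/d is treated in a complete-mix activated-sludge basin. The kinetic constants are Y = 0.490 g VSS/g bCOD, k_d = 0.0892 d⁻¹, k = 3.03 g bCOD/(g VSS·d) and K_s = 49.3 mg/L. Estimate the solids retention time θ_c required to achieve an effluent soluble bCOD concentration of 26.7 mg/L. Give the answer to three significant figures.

At the target effluent, Y k S/(K_s+S) = 0.490×3.03×26.7/76.00 = 0.5216 d⁻¹.
Then 1/θ_c = μ − k_d = 0.5216 − 0.0892 = 0.4324 d⁻¹, giving θ_c = 2.313 d.

θ_c ≈ 2.31 d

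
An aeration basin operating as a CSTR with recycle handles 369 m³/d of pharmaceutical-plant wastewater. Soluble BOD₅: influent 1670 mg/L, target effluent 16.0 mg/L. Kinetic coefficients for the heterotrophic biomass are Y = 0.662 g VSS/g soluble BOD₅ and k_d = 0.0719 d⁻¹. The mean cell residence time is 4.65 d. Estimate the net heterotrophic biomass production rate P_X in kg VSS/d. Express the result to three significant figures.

P_X ≈ 303 kg VSS/d

The observed yield is Y_obs = Y/(1 + k_d·θ_c) = 0.662 / (1 + 0.0719 × 4.65) = 0.662 / 1.334 = 0.4961 g VSS per g soluble BOD₅ removed.
Substrate removed = Q·(S₀ − S) = 369 m³/d × (1670 − 16.0) g/m³ = 6.1×10^5 g/d = 610.3 kg/d.
Biomass produced: P_X = Y_obs·Q·ΔS = 0.4961 × 610.3 ≈ 302.8 kg VSS/d.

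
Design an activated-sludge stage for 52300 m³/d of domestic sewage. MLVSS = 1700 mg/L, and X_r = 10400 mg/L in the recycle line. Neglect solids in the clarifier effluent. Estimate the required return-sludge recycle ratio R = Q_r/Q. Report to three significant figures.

R ≈ 0.195

R = Q_r/Q = X/(X_r − X) = 1700 / (10400 − 1700) = 0.1954.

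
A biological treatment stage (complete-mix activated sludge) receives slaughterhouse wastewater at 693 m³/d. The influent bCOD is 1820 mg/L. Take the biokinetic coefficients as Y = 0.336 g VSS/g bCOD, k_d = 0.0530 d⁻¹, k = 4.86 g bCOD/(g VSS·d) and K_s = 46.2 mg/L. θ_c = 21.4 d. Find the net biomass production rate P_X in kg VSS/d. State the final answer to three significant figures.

From the Monod/SRT balance for a CMAS, S = K_s·(1+k_d θ_c)/[θ_c·(Y k − k_d) − 1] = 46.2 × (1 + 0.0530 × 21.4) / [21.4 × (0.336 × 4.86 − 0.0530) − 1] = 98.60 / 32.81 = 3.005 mg/L.
The observed yield is Y_obs = Y/(1 + k_d·θ_c) = 0.336 / (1 + 0.0530 × 21.4) = 0.336 / 2.134 = 0.1574 g VSS per g bCOD removed.
ΔS = 1820 − 3.01 = 1817 mg/L, so the substrate removal rate is 693 × 1817/1000 = 1259 kg bCOD/d.
So the net sludge growth is P_X = 0.1574 × 1259 = 198.2 kg VSS/d.

P_X ≈ 198 kg VSS/d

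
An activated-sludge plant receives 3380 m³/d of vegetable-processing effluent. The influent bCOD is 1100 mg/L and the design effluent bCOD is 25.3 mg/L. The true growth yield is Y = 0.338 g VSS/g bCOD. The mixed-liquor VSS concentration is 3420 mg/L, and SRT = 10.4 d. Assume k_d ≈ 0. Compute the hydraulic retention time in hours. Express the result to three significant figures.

τ ≈ 26.5 h

Biomass mass balance (decay neglected): V·X = Y·Q·(S₀ − S)·θ_c, so V = 0.338 × 3380 × (1100 − 25.3) × 10.4 / 3420 = 3734 m³.
τ = V/Q = 3734/3380 = 1.105 d, or 26.51 h.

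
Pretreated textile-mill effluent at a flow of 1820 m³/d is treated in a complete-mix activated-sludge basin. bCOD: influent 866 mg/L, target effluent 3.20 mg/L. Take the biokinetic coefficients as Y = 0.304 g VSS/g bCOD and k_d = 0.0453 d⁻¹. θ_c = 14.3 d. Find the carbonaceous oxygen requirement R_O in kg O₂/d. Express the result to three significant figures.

Observed yield with endogenous decay: Y_obs = Y / (1 + k_d·θ_c) = 0.304 / (1 + 0.0453 × 14.3) = 0.304 / 1.648 = 0.1845 g VSS/g bCOD.
Substrate removed = Q·(S₀ − S) = 1820 m³/d × (866 − 3.20) g/m³ = 1.57×10^6 g/d = 1570 kg/d.
Net sludge production P_X = 0.1845 × 1570 = 289.7 kg VSS/d.
R_O = Q·ΔS − 1.42 P_X = 1570 − 411.4 = 1159 kg O₂/d.

R_O ≈ 1160 kg O₂/d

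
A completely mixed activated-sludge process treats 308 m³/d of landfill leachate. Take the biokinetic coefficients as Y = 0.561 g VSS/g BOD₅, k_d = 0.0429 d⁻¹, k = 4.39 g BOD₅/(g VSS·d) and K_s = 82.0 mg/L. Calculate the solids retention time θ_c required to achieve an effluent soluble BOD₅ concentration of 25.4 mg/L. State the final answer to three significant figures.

From 1/θ_c = Y·k·S/(K_s + S) − k_d: Y·k·S/(K_s+S) = 0.561 × 4.39 × 25.4 / (82.0 + 25.4) = 0.5824 d⁻¹.
θ_c = 1/(μ − k_d) = 1/(0.5824 − 0.0429) = 1/0.5395 = 1.853 d.

θ_c ≈ 1.85 d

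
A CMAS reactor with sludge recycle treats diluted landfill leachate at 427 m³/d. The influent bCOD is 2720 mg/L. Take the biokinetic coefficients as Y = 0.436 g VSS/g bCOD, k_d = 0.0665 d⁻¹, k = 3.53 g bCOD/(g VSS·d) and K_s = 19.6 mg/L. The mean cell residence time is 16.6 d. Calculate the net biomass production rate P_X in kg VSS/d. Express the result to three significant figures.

P_X ≈ 241 kg VSS/d

Effluent substrate depends only on kinetics and SRT: S = K_s(1 + k_d θ_c) / [θ_c(Yk − k_d) − 1] = 19.6 × (1 + 0.0665 × 16.6) / [16.6 × (0.436 × 3.53 − 0.0665) − 1] = 41.24 / 23.44 = 1.759 mg/L.
Y_obs = Y / (1 + k_d θ_c) = 0.436 / (1 + 0.0665 × 16.6) = 0.436 / 2.104 = 0.2072.
ΔS = 2720 − 1.76 = 2718 mg/L, so the substrate removal rate is 427 × 2718/1000 = 1161 kg bCOD/d.
P_X = Y_obs · Q(S₀ − S) = 0.2072 × 1161 = 240.5 kg VSS/d.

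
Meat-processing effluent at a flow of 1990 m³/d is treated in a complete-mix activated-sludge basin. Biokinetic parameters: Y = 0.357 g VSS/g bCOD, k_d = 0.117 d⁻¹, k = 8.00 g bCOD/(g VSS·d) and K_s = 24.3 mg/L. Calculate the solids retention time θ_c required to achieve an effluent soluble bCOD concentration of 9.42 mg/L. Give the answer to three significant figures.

θ_c ≈ 1.47 d

Specific growth rate at S = 9.42 mg/L: μ = YkS/(K_s+S) = 0.357·8.00·9.42/(24.3+9.42) = 0.7979 d⁻¹.
θ_c = 1/(μ − k_d) = 1/(0.7979 − 0.117) = 1/0.6809 = 1.469 d.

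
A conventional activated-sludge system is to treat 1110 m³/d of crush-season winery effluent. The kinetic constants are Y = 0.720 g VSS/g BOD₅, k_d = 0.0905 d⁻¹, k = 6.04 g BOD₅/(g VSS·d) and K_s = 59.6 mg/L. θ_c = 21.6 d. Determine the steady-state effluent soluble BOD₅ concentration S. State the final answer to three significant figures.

Effluent substrate depends only on kinetics and SRT: S = K_s(1 + k_d θ_c) / [θ_c(Yk − k_d) − 1] = 59.6 × (1 + 0.0905 × 21.6) / [21.6 × (0.720 × 6.04 − 0.0905) − 1] = 176.1 / 90.98 = 1.936 mg/L.

S ≈ 1.94 mg/L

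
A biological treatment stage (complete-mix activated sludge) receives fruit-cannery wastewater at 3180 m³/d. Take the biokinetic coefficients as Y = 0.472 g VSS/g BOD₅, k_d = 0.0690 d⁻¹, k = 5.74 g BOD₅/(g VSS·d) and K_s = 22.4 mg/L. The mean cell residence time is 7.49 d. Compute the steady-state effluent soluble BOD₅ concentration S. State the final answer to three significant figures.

S ≈ 1.81 mg/L

From the Monod/SRT balance for a CMAS, S = K_s·(1+k_d θ_c)/[θ_c·(Y k − k_d) − 1] = 22.4 × (1 + 0.0690 × 7.49) / [7.49 × (0.472 × 5.74 − 0.0690) − 1] = 33.98 / 18.78 = 1.810 mg/L.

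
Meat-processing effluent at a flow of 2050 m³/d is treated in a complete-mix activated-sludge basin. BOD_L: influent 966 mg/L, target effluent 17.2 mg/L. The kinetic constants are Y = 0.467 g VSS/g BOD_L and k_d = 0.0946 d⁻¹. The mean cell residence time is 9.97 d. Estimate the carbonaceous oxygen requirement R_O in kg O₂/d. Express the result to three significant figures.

R_O ≈ 1280 kg O₂/d

The observed yield is Y_obs = Y/(1 + k_d·θ_c) = 0.467 / (1 + 0.0946 × 9.97) = 0.467 / 1.943 = 0.2403 g VSS per g BOD_L removed.
Mass of BOD_L removed per day: Q(S₀ − S) = 2050 × 948.8 g/m³ = 1945 kg/d.
Biomass synthesised: P_X = Y_obs × 1945 = 467.5 kg VSS/d.
Carbonaceous O₂ demand = substrate oxidised − cell-mass equivalent = 1945 − 1.42 × 467.5 = 1281 kg O₂/d.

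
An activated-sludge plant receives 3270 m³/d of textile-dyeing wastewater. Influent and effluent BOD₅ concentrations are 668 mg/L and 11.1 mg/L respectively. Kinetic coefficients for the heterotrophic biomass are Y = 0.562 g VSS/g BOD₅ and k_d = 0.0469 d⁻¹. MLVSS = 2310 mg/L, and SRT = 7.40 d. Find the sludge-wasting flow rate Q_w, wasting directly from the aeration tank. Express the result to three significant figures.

Q_w ≈ 388 m³/d

From the SRT design equation V = Y Q (S₀−S) θ_c / [X (1 + k_d θ_c)] = 0.562 × 3270 × (668 − 11.1) × 7.40 / [2310 × (1 + 0.0469 × 7.40)] = 8.93×10^6 / 3112 = 2871 m³.
For wasting at MLVSS concentration, Q_w = V/θ_c = 2871/7.40 = 388.0 m³/d.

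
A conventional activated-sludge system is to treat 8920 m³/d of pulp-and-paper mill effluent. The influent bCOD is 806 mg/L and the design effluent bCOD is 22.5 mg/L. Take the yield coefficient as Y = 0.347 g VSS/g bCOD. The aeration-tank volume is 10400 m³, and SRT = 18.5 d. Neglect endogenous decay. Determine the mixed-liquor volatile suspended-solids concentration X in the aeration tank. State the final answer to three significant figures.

X ≈ 4310 mg/L

Without decay, X = Y Q (S₀−S) θ_c / V = 0.347 × 8920 × (806 − 22.5) × 18.5 / 10400 = 4314 mg/L.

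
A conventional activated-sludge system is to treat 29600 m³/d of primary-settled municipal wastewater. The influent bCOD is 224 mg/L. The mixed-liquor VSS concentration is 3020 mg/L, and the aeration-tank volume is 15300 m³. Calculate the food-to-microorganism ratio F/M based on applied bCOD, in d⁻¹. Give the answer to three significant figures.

F/M = Q·S₀ / (V·X) = 29600 × 224 / (15300 × 3020) = 0.1435 g bCOD·(g VSS·d)⁻¹.

F/M ≈ 0.143 d⁻¹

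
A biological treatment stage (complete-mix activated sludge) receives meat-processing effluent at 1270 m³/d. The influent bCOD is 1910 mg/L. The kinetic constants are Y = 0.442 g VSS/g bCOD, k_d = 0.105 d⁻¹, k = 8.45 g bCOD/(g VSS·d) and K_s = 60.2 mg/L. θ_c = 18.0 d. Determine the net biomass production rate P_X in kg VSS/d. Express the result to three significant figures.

P_X ≈ 370 kg VSS/d

For a completely mixed reactor with recycle the Lawrence–McCarty relation gives S = K_s·(1 + k_d·θ_c) / [θ_c·(Y·k − k_d) − 1] = 60.2 × (1 + 0.105 × 18.0) / [18.0 × (0.442 × 8.45 − 0.105) − 1] = 174.0 / 64.34 = 2.704 mg/L.
Y_obs = Y / (1 + k_d θ_c) = 0.442 / (1 + 0.105 × 18.0) = 0.442 / 2.890 = 0.1529.
Substrate removed = Q·(S₀ − S) = 1270 m³/d × (1910 − 2.70) g/m³ = 2.42×10^6 g/d = 2422 kg/d.
Net biomass production P_X = Y_obs × Q·(S₀ − S) = 0.1529 × 2422 = 370.5 kg VSS/d.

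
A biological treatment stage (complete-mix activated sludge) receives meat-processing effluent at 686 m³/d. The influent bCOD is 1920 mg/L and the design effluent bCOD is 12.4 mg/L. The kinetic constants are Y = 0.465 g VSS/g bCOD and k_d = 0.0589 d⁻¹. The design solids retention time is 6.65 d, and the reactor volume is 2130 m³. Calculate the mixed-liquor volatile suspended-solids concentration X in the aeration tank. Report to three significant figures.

X ≈ 1370 mg/L

From V·X·(1 + k_d·θ_c) = Y·Q·(S₀ − S)·θ_c: X = 0.465 × 686 × (1920 − 12.4) × 6.65 / [2130 × (1 + 0.0589 × 6.65)] = 1365 mg/L.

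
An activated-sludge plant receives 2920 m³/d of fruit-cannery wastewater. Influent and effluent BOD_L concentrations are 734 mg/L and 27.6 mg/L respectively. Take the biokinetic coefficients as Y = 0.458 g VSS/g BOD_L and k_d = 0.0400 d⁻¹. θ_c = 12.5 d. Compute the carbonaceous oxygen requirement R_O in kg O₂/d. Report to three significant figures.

Observed yield with endogenous decay: Y_obs = Y / (1 + k_d·θ_c) = 0.458 / (1 + 0.0400 × 12.5) = 0.458 / 1.500 = 0.3053 g VSS/g BOD_L.
Mass of BOD_L removed per day: Q(S₀ − S) = 2920 × 706.4 g/m³ = 2063 kg/d.
Net sludge production P_X = 0.3053 × 2063 = 629.8 kg VSS/d.
Carbonaceous O₂ demand = substrate oxidised − cell-mass equivalent = 2063 − 1.42 × 629.8 = 1168 kg O₂/d.

R_O ≈ 1170 kg O₂/d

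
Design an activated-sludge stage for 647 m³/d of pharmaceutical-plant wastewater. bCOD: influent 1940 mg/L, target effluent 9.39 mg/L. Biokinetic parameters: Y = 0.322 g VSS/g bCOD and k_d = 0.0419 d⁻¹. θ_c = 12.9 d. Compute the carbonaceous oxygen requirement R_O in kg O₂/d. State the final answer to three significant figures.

Correct the yield for decay: Y_obs = Y/(1 + k_d θ_c) = 0.322 / (1 + 0.0419 × 12.9) = 0.322 / 1.541 = 0.2090.
Q·(S₀ − S) = 647 × (1940 − 9.39) × 10⁻³ = 1249 kg/d removed.
Biomass synthesised: P_X = Y_obs × 1249 = 261.1 kg VSS/d.
R_O = Q·ΔS − 1.42 P_X = 1249 − 370.7 = 878.4 kg O₂/d.

R_O ≈ 878 kg O₂/d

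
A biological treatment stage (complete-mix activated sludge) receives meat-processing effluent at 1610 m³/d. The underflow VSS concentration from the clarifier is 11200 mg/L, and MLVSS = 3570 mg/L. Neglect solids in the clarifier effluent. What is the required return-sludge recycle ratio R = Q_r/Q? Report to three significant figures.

Solids balance on the clarifier gives (1+R)X = R·X_r, so R = X/(X_r − X) = 3570 / (11200 − 3570) = 0.4679.

R ≈ 0.468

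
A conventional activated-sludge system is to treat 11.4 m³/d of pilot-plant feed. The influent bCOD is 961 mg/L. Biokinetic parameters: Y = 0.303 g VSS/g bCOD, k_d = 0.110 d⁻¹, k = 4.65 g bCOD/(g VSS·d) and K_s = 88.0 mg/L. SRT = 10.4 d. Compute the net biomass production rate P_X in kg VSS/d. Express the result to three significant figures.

P_X ≈ 1.52 kg VSS/d

Effluent substrate depends only on kinetics and SRT: S = K_s(1 + k_d θ_c) / [θ_c(Yk − k_d) − 1] = 88.0 × (1 + 0.110 × 10.4) / [10.4 × (0.303 × 4.65 − 0.110) − 1] = 188.7 / 12.51 = 15.08 mg/L.
Correct the yield for decay: Y_obs = Y/(1 + k_d θ_c) = 0.303 / (1 + 0.110 × 10.4) = 0.303 / 2.144 = 0.1413.
Mass of bCOD removed per day: Q(S₀ − S) = 11.4 × 945.9 g/m³ = 10.78 kg/d.
P_X = Y_obs · Q(S₀ − S) = 0.1413 × 10.78 = 1.524 kg VSS/d.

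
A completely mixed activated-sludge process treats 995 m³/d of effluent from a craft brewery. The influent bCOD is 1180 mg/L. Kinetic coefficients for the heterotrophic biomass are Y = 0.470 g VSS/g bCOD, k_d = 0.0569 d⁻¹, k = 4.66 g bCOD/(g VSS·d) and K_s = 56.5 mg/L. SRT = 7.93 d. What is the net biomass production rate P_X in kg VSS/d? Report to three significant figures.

P_X ≈ 379 kg VSS/d

From the Monod/SRT balance for a CMAS, S = K_s·(1+k_d θ_c)/[θ_c·(Y k − k_d) − 1] = 56.5 × (1 + 0.0569 × 7.93) / [7.93 × (0.470 × 4.66 − 0.0569) − 1] = 81.99 / 15.92 = 5.151 mg/L.
Observed yield with endogenous decay: Y_obs = Y / (1 + k_d·θ_c) = 0.470 / (1 + 0.0569 × 7.93) = 0.470 / 1.451 = 0.3239 g VSS/g bCOD.
Mass of bCOD removed per day: Q(S₀ − S) = 995 × 1175 g/m³ = 1169 kg/d.
Biomass produced: P_X = Y_obs·Q·ΔS = 0.3239 × 1169 ≈ 378.6 kg VSS/d.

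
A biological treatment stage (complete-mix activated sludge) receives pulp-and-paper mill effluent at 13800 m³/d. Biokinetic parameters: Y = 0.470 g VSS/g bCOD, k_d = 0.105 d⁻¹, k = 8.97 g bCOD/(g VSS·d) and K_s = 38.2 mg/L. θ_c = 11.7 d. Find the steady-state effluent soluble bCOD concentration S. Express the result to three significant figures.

From the Monod/SRT balance for a CMAS, S = K_s·(1+k_d θ_c)/[θ_c·(Y k − k_d) − 1] = 38.2 × (1 + 0.105 × 11.7) / [11.7 × (0.470 × 8.97 − 0.105) − 1] = 85.13 / 47.10 = 1.807 mg/L.

S ≈ 1.81 mg/L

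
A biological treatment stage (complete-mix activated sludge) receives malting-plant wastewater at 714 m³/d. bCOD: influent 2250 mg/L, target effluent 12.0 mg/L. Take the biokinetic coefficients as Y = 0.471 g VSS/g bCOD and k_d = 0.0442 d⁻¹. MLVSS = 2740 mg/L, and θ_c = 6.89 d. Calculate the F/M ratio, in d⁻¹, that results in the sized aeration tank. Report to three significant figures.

Rearranging the biomass balance for a CMAS with decay, V = Y·Q·ΔS·θ_c / [X·(1+k_d θ_c)] = 0.471 × 714 × (2250 − 12.0) × 6.89 / [2740 × (1 + 0.0442 × 6.89)] = 5.19×10^6 / 3574 = 1451 m³.
F/M = Q·S₀ / (V·X) = 714 × 2250 / (1451 × 2740) = 0.4041 g bCOD·(g VSS·d)⁻¹.

F/M ≈ 0.404 d⁻¹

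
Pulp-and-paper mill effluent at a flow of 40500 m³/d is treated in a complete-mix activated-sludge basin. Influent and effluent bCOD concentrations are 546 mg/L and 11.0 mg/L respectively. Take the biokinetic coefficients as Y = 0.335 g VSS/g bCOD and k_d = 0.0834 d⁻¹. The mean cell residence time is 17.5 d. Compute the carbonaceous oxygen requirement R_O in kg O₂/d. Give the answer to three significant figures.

Correct the yield for decay: Y_obs = Y/(1 + k_d θ_c) = 0.335 / (1 + 0.0834 × 17.5) = 0.335 / 2.460 = 0.1362.
Substrate removed = Q·(S₀ − S) = 40500 m³/d × (546 − 11.0) g/m³ = 2.17×10^7 g/d = 21668 kg/d.
Biomass synthesised: P_X = Y_obs × 21668 = 2951 kg VSS/d.
R_O = Q·(S₀ − S) − 1.42·P_X = 21668 − 1.42 × 2951 = 17477 kg O₂/d.

R_O ≈ 17500 kg O₂/d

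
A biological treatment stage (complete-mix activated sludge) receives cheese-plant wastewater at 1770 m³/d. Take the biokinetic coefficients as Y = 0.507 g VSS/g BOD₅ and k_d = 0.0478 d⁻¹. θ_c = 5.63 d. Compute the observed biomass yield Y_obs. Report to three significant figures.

Y_obs ≈ 0.399 g VSS/g BOD₅

The observed yield is Y_obs = Y/(1 + k_d·θ_c) = 0.507 / (1 + 0.0478 × 5.63) = 0.507 / 1.269 = 0.3995 g VSS per g BOD₅ removed.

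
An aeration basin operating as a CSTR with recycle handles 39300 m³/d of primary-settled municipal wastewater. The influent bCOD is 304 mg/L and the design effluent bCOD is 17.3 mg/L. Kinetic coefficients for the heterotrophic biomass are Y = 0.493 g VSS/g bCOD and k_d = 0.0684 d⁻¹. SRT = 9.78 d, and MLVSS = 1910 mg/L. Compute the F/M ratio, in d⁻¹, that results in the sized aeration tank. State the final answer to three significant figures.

From the SRT design equation V = Y Q (S₀−S) θ_c / [X (1 + k_d θ_c)] = 0.493 × 39300 × (304 − 17.3) × 9.78 / [1910 × (1 + 0.0684 × 9.78)] = 5.43×10^7 / 3188 = 17042 m³.
Food-to-microorganism ratio F/M = Q S₀ / (V X) = 39300 × 304 / (17042 × 1910) = 0.3670 d⁻¹.

F/M ≈ 0.367 d⁻¹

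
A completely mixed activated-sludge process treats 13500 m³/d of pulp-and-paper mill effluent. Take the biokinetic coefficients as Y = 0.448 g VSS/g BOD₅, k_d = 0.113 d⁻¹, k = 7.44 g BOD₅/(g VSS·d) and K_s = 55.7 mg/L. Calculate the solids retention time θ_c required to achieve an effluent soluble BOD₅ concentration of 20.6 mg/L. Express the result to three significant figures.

Specific growth rate at S = 20.6 mg/L: μ = YkS/(K_s+S) = 0.448·7.44·20.6/(55.7+20.6) = 0.8999 d⁻¹.
Then 1/θ_c = μ − k_d = 0.8999 − 0.113 = 0.7869 d⁻¹, giving θ_c = 1.271 d.

θ_c ≈ 1.27 d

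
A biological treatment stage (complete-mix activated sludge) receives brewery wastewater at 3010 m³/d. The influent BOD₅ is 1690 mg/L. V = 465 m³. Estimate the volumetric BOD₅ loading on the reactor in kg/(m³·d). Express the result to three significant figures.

Applied BOD₅ load per unit volume = Q·S₀/V = (3010 × 1690/1000)/465.0 = 10.94 kg BOD₅·m⁻³·d⁻¹.

L_v ≈ 10.9 kg BOD₅/(m³·d)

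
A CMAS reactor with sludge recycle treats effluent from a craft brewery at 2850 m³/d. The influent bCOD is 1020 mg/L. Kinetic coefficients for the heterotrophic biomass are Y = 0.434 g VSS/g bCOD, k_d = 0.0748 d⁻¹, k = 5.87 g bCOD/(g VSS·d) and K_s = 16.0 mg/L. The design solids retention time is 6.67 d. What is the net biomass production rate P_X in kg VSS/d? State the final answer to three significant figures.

P_X ≈ 840 kg VSS/d

For a completely mixed reactor with recycle the Lawrence–McCarty relation gives S = K_s·(1 + k_d·θ_c) / [θ_c·(Y·k − k_d) − 1] = 16.0 × (1 + 0.0748 × 6.67) / [6.67 × (0.434 × 5.87 − 0.0748) − 1] = 23.98 / 15.49 = 1.548 mg/L.
The observed yield is Y_obs = Y/(1 + k_d·θ_c) = 0.434 / (1 + 0.0748 × 6.67) = 0.434 / 1.499 = 0.2895 g VSS per g bCOD removed.
Q·(S₀ − S) = 2850 × (1020 − 1.55) × 10⁻³ = 2903 kg/d removed.
P_X = Y_obs · Q(S₀ − S) = 0.2895 × 2903 = 840.4 kg VSS/d.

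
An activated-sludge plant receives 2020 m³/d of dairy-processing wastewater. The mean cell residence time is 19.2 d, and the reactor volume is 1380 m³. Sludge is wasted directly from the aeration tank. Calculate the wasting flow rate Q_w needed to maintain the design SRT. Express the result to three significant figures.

For wasting at MLVSS concentration, Q_w = V/θ_c = 1380/19.2 = 71.88 m³/d.

Q_w ≈ 71.9 m³/d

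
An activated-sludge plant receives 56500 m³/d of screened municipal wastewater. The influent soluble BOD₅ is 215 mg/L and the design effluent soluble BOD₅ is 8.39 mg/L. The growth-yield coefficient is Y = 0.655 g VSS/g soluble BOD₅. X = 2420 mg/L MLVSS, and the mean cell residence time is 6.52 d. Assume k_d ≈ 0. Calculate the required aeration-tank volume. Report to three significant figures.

V ≈ 20600 m³

Biomass mass balance (decay neglected): V·X = Y·Q·(S₀ − S)·θ_c, so V = 0.655 × 56500 × (215 − 8.39) × 6.52 / 2420 = 20600 m³.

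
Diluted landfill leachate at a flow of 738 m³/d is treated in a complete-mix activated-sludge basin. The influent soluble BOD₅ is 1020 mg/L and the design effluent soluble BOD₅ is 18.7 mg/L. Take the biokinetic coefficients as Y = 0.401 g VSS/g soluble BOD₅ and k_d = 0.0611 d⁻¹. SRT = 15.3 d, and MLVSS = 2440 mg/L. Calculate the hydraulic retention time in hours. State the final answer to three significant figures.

τ ≈ 31.2 h

Steady-state biomass mass balance: V·X·(1 + k_d·θ_c) = Y·Q·(S₀ − S)·θ_c, so V = 0.401 × 738 × (1020 − 18.7) × 15.3 / [2440 × (1 + 0.0611 × 15.3)] = 4.53×10^6 / 4721 = 960.3 m³.
HRT = V/Q = 960.3 m³ / 738 m³·d⁻¹ = 1.301 d × 24 = 31.23 h.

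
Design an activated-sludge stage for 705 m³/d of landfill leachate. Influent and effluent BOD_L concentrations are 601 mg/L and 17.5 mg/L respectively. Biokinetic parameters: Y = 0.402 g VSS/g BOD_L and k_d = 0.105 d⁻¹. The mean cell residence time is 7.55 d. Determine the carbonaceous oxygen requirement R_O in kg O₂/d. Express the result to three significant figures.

R_O ≈ 280 kg O₂/d

Y_obs = Y / (1 + k_d θ_c) = 0.402 / (1 + 0.105 × 7.55) = 0.402 / 1.793 = 0.2242.
Substrate removed = Q·(S₀ − S) = 705 m³/d × (601 − 17.5) g/m³ = 4.11×10^5 g/d = 411.4 kg/d.
Net sludge production P_X = 0.2242 × 411.4 = 92.24 kg VSS/d.
R_O = Q·(S₀ − S) − 1.42·P_X = 411.4 − 1.42 × 92.24 = 280.4 kg O₂/d.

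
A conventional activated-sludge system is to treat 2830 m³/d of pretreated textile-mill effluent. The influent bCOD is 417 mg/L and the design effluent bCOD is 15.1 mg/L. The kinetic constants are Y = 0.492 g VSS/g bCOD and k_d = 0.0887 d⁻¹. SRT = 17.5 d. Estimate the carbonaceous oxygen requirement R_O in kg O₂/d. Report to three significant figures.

R_O ≈ 826 kg O₂/d

Correct the yield for decay: Y_obs = Y/(1 + k_d θ_c) = 0.492 / (1 + 0.0887 × 17.5) = 0.492 / 2.552 = 0.1928.
Mass of bCOD removed per day: Q(S₀ − S) = 2830 × 401.9 g/m³ = 1137 kg/d.
P_X = Y_obs·Q·(S₀ − S) = 0.1928 × 1137 = 219.3 kg VSS/d.
Carbonaceous O₂ demand = substrate oxidised − cell-mass equivalent = 1137 − 1.42 × 219.3 = 826.0 kg O₂/d.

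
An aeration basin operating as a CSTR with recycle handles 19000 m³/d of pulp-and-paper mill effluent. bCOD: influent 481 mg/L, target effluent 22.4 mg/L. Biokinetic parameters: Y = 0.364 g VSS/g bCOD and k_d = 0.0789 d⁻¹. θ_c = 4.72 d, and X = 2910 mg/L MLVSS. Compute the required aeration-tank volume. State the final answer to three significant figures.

Rearranging the biomass balance for a CMAS with decay, V = Y·Q·ΔS·θ_c / [X·(1+k_d θ_c)] = 0.364 × 19000 × (481 − 22.4) × 4.72 / [2910 × (1 + 0.0789 × 4.72)] = 1.5×10^7 / 3994 = 3748 m³.

V ≈ 3750 m³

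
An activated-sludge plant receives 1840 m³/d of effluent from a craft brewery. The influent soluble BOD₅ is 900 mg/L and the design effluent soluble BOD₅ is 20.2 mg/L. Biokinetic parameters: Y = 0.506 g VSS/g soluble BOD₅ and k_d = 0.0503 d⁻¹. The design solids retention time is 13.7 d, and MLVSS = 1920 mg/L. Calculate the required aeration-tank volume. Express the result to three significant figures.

Rearranging the biomass balance for a CMAS with decay, V = Y·Q·ΔS·θ_c / [X·(1+k_d θ_c)] = 0.506 × 1840 × (900 − 20.2) × 13.7 / [1920 × (1 + 0.0503 × 13.7)] = 1.12×10^7 / 3243 = 3460 m³.

V ≈ 3460 m³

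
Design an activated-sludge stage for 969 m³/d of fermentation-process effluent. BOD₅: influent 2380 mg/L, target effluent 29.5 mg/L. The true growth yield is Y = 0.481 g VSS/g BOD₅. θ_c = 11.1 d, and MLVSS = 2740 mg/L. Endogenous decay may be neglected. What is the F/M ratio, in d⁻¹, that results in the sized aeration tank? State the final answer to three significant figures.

F/M ≈ 0.190 d⁻¹

Biomass mass balance (decay neglected): V·X = Y·Q·(S₀ − S)·θ_c, so V = 0.481 × 969 × (2380 − 29.5) × 11.1 / 2740 = 4438 m³.
F/M = Q·S₀ / (V·X) = 969 × 2380 / (4438 × 2740) = 0.1896 g BOD₅·(g VSS·d)⁻¹.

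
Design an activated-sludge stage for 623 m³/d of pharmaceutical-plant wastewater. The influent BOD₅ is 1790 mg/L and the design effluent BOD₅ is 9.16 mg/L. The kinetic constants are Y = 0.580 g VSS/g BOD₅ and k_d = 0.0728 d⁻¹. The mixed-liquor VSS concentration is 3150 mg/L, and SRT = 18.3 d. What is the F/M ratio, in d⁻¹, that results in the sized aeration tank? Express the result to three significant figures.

F/M ≈ 0.221 d⁻¹

Rearranging the biomass balance for a CMAS with decay, V = Y·Q·ΔS·θ_c / [X·(1+k_d θ_c)] = 0.580 × 623 × (1790 − 9.16) × 18.3 / [3150 × (1 + 0.0728 × 18.3)] = 1.18×10^7 / 7347 = 1603 m³.
Food-to-microorganism ratio F/M = Q S₀ / (V X) = 623 × 1790 / (1603 × 3150) = 0.2209 d⁻¹.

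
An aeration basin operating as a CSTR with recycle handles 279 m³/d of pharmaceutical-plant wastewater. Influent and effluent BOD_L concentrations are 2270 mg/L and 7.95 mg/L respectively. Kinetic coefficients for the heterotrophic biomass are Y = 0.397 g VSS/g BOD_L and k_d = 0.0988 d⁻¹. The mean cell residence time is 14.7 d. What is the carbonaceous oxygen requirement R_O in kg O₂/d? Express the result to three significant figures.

R_O ≈ 486 kg O₂/d

Correct the yield for decay: Y_obs = Y/(1 + k_d θ_c) = 0.397 / (1 + 0.0988 × 14.7) = 0.397 / 2.452 = 0.1619.
Mass of BOD_L removed per day: Q(S₀ − S) = 279 × 2262 g/m³ = 631.1 kg/d.
Biomass synthesised: P_X = Y_obs × 631.1 = 102.2 kg VSS/d.
R_O = Q·ΔS − 1.42 P_X = 631.1 − 145.1 = 486.0 kg O₂/d.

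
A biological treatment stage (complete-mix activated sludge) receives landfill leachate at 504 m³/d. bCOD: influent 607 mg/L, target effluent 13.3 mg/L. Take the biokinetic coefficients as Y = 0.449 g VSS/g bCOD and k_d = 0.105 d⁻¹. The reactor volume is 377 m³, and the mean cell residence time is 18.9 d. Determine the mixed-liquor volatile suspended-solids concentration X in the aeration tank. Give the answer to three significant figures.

From V·X·(1 + k_d·θ_c) = Y·Q·(S₀ − S)·θ_c: X = 0.449 × 504 × (607 − 13.3) × 18.9 / [377 × (1 + 0.105 × 18.9)] = 2257 mg/L.

X ≈ 2260 mg/L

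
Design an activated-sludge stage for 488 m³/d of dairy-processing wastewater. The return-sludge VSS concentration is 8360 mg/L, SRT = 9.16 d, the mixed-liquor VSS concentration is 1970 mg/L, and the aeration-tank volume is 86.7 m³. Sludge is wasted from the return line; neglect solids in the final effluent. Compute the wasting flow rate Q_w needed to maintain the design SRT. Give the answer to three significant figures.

Q_w ≈ 2.23 m³/d

Q_w = (V·X)/(θ_c X_r) = 86.70 × 1970 / (9.16 × 8360) = 2.230 m³/d.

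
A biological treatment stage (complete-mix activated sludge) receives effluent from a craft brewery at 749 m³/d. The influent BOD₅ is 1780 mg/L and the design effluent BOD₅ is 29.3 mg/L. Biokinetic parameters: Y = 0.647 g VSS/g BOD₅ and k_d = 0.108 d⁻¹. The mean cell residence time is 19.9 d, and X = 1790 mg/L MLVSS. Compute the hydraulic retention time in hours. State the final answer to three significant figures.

τ ≈ 96.0 h

From the SRT design equation V = Y Q (S₀−S) θ_c / [X (1 + k_d θ_c)] = 0.647 × 749 × (1780 − 29.3) × 19.9 / [1790 × (1 + 0.108 × 19.9)] = 1.69×10^7 / 5637 = 2995 m³.
τ = V/Q = 2995/749 = 3.999 d, or 95.97 h.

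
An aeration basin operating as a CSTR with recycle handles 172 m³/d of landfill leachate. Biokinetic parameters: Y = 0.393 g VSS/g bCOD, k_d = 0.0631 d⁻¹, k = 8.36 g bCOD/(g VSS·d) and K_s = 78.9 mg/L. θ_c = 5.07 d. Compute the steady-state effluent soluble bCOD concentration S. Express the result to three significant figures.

S ≈ 6.79 mg/L

From the Monod/SRT balance for a CMAS, S = K_s·(1+k_d θ_c)/[θ_c·(Y k − k_d) − 1] = 78.9 × (1 + 0.0631 × 5.07) / [5.07 × (0.393 × 8.36 − 0.0631) − 1] = 104.1 / 15.34 = 6.790 mg/L.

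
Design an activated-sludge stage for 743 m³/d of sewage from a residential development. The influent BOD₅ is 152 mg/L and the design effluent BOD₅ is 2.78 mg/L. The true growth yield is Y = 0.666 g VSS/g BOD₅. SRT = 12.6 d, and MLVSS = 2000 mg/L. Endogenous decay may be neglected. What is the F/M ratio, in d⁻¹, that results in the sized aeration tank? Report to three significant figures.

Biomass mass balance (decay neglected): V·X = Y·Q·(S₀ − S)·θ_c, so V = 0.666 × 743 × (152 − 2.78) × 12.6 / 2000 = 465.2 m³.
F/M = Q·S₀ / (V·X) = 743 × 152 / (465.2 × 2000) = 0.1214 g BOD₅·(g VSS·d)⁻¹.

F/M ≈ 0.121 d⁻¹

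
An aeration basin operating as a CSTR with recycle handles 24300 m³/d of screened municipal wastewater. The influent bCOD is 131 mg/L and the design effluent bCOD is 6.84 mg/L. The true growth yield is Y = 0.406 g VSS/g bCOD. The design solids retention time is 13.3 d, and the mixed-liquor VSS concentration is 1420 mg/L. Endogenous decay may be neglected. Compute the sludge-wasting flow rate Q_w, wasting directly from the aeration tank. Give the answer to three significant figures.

Biomass mass balance (decay neglected): V·X = Y·Q·(S₀ − S)·θ_c, so V = 0.406 × 24300 × (131 − 6.84) × 13.3 / 1420 = 11473 m³.
For wasting at MLVSS concentration, Q_w = V/θ_c = 11473/13.3 = 862.6 m³/d.

Q_w ≈ 863 m³/d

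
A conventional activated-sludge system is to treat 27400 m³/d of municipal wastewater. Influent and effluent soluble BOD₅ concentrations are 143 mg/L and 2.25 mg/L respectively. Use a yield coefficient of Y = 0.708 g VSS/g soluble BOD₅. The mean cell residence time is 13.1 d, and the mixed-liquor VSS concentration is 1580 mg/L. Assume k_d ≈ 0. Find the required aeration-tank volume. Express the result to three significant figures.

V ≈ 22600 m³

With k_d = 0 the design equation reduces to V = Y Q (S₀−S) θ_c / X = 0.708 × 27400 × (143 − 2.25) × 13.1 / 1580 = 22638 m³.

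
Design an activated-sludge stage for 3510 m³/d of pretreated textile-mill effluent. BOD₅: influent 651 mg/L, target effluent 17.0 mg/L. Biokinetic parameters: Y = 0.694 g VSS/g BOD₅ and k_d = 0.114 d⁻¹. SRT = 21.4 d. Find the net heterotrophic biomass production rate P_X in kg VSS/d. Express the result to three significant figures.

P_X ≈ 449 kg VSS/d

Observed yield with endogenous decay: Y_obs = Y / (1 + k_d·θ_c) = 0.694 / (1 + 0.114 × 21.4) = 0.694 / 3.440 = 0.2018 g VSS/g BOD₅.
Mass of BOD₅ removed per day: Q(S₀ − S) = 3510 × 634.0 g/m³ = 2225 kg/d.
So the net sludge growth is P_X = 0.2018 × 2225 = 449.0 kg VSS/d.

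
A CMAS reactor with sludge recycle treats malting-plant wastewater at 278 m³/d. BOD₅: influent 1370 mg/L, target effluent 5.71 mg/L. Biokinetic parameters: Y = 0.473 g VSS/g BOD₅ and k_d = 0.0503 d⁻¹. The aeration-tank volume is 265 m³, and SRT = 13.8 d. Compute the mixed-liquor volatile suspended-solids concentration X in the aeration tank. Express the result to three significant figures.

Solving the biomass balance for X: X = Y Q (S₀−S) θ_c / [V (1+k_d θ_c)] = 0.473 × 278 × (1370 − 5.71) × 13.8 / [265 × (1 + 0.0503 × 13.8)] = 5514 mg/L.

X ≈ 5510 mg/L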